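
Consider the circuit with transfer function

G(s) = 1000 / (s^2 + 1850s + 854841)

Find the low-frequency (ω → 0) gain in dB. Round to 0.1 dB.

G(0) = 1000 / 854841 ≈ 0.0011698
20 log₁₀(0.0011698) ≈ -58.64 dB

-58.6 dB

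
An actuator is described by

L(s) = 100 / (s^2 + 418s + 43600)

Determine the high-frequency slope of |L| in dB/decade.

Each pole contributes −20 dB/decade at high frequency; each zero contributes +20 dB/decade.
Net: 0 zero(s) − 2 pole(s) → -40 dB/decade.

-40 dB/decade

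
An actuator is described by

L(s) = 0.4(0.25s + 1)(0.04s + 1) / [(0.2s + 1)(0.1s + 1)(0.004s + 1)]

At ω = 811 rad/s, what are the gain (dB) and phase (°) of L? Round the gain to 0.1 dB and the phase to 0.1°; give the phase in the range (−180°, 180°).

At ω = 811 rad/s:
zero (1 + j811·0.25) = 1 + j202.75 → |·| ≈ 202.75, ∠ ≈ 89.72°
zero (1 + j811·0.04) = 1 + j32.44 → |·| ≈ 32.455, ∠ ≈ 88.23°
pole (1 + j811·0.2) = 1 + j162.2 → |·| ≈ 162.2, ∠ ≈ 89.65°
pole (1 + j811·0.1) = 1 + j81.1 → |·| ≈ 81.106, ∠ ≈ 89.29°
pole (1 + j811·0.004) = 1 + j3.244 → |·| ≈ 3.3946, ∠ ≈ 72.87°
|L| = 0.4 · 202.75 · 32.455 / (162.2 · 81.106 · 3.3946) ≈ 0.05894
Gain = 20 log₁₀(0.05894) ≈ -24.59 dB
∠L = (89.72° + 88.23°) − (89.65° + 89.29° + 72.87°) = -73.86°

-24.6 dB, -73.9°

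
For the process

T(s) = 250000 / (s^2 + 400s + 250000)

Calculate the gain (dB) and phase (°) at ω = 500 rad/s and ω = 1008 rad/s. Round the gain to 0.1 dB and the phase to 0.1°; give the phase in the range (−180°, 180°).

ω = 500: 1.9 dB, -90.0°; ω = 1008: -10.8 dB, -152.2°

At s = jω = j500:
quadratic: (j500)² + 400·j500 + 250000 = 0 + j200000 → |·| ≈ 2e+05, ∠ ≈ 90.00°
|T| = 250000 / 2e+05 ≈ 1.25
Gain = 20 log₁₀(1.25) ≈ 1.94 dB
∠T = 0.00° − 90.00° = -90.00°

At s = jω = j1008:
quadratic: (j1008)² + 400·j1008 + 250000 = -766064 + j403200 → |·| ≈ 8.6569e+05, ∠ ≈ 152.24°
|T| = 250000 / 8.6569e+05 ≈ 0.28879
Gain = 20 log₁₀(0.28879) ≈ -10.79 dB
∠T = 0.00° − 152.24° = -152.24°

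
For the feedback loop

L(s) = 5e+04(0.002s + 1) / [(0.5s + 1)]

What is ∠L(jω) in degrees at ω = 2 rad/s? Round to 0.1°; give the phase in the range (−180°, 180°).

-44.8°

At ω = 2 rad/s:
zero (1 + j2·0.002) = 1 + j0.004 → |·| ≈ 1, ∠ ≈ 0.23°
pole (1 + j2·0.5) = 1 + j1 → |·| ≈ 1.4142, ∠ ≈ 45.00°
∠L = (0.23°) − (45.00°) = -44.77°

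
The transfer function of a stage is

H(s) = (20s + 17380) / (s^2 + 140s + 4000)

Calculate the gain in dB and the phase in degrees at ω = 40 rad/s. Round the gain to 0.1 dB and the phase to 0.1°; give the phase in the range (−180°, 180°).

Substitute s = j40:
Numerator: 20(j40) + 17380 = 17380 + j800
Denominator: (j40)^2 + 140(j40) + 4000 = 2400 + j5600
|N| = √(17380² + 800²) ≈ 17398, ∠N ≈ 2.64°
|D| = √(2400² + 5600²) ≈ 6092.6, ∠D ≈ 66.80°
|H| = 17398 / 6092.6 ≈ 2.8556
Gain = 20 log₁₀(2.8556) ≈ 9.11 dB
∠H = 2.64° − 66.80° = -64.16°

9.1 dB, -64.2°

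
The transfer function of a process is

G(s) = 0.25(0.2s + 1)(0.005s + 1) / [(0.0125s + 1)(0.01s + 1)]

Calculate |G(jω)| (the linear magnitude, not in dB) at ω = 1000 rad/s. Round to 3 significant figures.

2.02

At ω = 1000 rad/s:
zero (1 + j1000·0.2) = 1 + j200 → |·| ≈ 200, ∠ ≈ 89.71°
zero (1 + j1000·0.005) = 1 + j5 → |·| ≈ 5.099, ∠ ≈ 78.69°
pole (1 + j1000·0.0125) = 1 + j12.5 → |·| ≈ 12.54, ∠ ≈ 85.43°
pole (1 + j1000·0.01) = 1 + j10 → |·| ≈ 10.05, ∠ ≈ 84.29°
|G| = 0.25 · 200 · 5.099 / (12.54 · 10.05) ≈ 2.023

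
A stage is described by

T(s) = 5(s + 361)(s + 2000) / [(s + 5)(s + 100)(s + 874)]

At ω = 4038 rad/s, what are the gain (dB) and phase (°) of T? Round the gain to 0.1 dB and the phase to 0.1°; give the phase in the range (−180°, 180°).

At s = jω = j4038:
zero (s+361): 361 + j4038 → |·| = √(361²+4038²) = √16435765 ≈ 4054.1, ∠ = arctan(4038/361) ≈ 84.89°
zero (s+2000): 2000 + j4038 → |·| = √(2000²+4038²) = √20305444 ≈ 4506.2, ∠ = arctan(4038/2000) ≈ 63.65°
pole (s+5): 5 + j4038 → |·| = √(5²+4038²) = √16305469 ≈ 4038, ∠ = arctan(4038/5) ≈ 89.93°
pole (s+100): 100 + j4038 → |·| = √(100²+4038²) = √16315444 ≈ 4039.2, ∠ = arctan(4038/100) ≈ 88.58°
pole (s+874): 874 + j4038 → |·| = √(874²+4038²) = √17069320 ≈ 4131.5, ∠ = arctan(4038/874) ≈ 77.79°
|T| = 5 · 1.8269e+07 / 6.7386e+10 ≈ 0.0013555
Gain = 20 log₁₀(0.0013555) ≈ -57.36 dB
∠T = 148.54° − 256.30° = -107.76°

-57.4 dB, -107.8°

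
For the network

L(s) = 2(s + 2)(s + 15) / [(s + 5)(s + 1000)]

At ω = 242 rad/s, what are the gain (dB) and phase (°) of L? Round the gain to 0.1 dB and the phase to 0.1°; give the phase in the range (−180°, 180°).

At s = jω = j242:
zero (s+2): 2 + j242 → |·| = √(2²+242²) = √58568 ≈ 242.01, ∠ = arctan(242/2) ≈ 89.53°
zero (s+15): 15 + j242 → |·| = √(15²+242²) = √58789 ≈ 242.46, ∠ = arctan(242/15) ≈ 86.45°
pole (s+5): 5 + j242 → |·| = √(5²+242²) = √58589 ≈ 242.05, ∠ = arctan(242/5) ≈ 88.82°
pole (s+1000): 1000 + j242 → |·| = √(1000²+242²) = √1058564 ≈ 1028.9, ∠ = arctan(242/1000) ≈ 13.60°
|L| = 2 · 58678 / 2.4905e+05 ≈ 0.47121
Gain = 20 log₁₀(0.47121) ≈ -6.54 dB
∠L = 175.98° − 102.42° = 73.56°

-6.5 dB, 73.6°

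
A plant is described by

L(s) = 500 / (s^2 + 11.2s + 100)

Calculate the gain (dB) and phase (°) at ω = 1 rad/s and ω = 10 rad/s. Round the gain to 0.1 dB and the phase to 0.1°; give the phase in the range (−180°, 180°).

At s = jω = j1:
quadratic: (j1)² + 11.2·j1 + 100 = 99 + j11.2 → |·| ≈ 99.632, ∠ ≈ 6.45°
|L| = 500 / 99.632 ≈ 5.0185
Gain = 20 log₁₀(5.0185) ≈ 14.01 dB
∠L = 0.00° − 6.45° = -6.45°

At s = jω = j10:
quadratic: (j10)² + 11.2·j10 + 100 = 0 + j112 → |·| ≈ 112, ∠ ≈ 90.00°
|L| = 500 / 112 ≈ 4.4643
Gain = 20 log₁₀(4.4643) ≈ 13.00 dB
∠L = 0.00° − 90.00° = -90.00°

ω = 1: 14.0 dB, -6.5°; ω = 10: 13.0 dB, -90.0°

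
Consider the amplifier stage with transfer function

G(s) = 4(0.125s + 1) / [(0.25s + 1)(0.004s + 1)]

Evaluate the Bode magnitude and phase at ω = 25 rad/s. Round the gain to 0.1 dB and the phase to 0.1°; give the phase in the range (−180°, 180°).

At ω = 25 rad/s:
zero (1 + j25·0.125) = 1 + j3.125 → |·| ≈ 3.2811, ∠ ≈ 72.26°
pole (1 + j25·0.25) = 1 + j6.25 → |·| ≈ 6.3295, ∠ ≈ 80.91°
pole (1 + j25·0.004) = 1 + j0.1 → |·| ≈ 1.005, ∠ ≈ 5.71°
|G| = 4 · 3.2811 / (6.3295 · 1.005) ≈ 2.0632
Gain = 20 log₁₀(2.0632) ≈ 6.29 dB
∠G = (72.26°) − (80.91° + 5.71°) = -14.36°

6.3 dB, -14.4°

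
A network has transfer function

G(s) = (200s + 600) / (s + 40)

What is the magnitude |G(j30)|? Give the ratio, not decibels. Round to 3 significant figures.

Substitute s = j30:
Numerator: 200(j30) + 600 = 600 + j6000
Denominator: (j30) + 40 = 40 + j30
|N| = √(600² + 6000²) ≈ 6029.9, ∠N ≈ 84.29°
|D| = √(40² + 30²) ≈ 50, ∠D ≈ 36.87°
|G| = 6029.9 / 50 ≈ 120.6

121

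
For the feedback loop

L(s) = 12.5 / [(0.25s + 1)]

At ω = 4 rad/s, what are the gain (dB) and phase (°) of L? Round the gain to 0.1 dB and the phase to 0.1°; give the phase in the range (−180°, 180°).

At ω = 4 rad/s:
pole (1 + j4·0.25) = 1 + j1 → |·| ≈ 1.4142, ∠ ≈ 45.00°
|L| = 12.5 · 1 / (1.4142) ≈ 8.8389
Gain = 20 log₁₀(8.8389) ≈ 18.93 dB
∠L = (0°) − (45.00°) = -45.00°

18.9 dB, -45.0°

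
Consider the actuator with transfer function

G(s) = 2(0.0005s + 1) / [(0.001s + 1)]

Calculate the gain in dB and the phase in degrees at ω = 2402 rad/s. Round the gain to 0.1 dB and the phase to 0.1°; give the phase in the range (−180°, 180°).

1.6 dB, -17.2°

At ω = 2402 rad/s:
zero (1 + j2402·0.0005) = 1 + j1.201 → |·| ≈ 1.5628, ∠ ≈ 50.22°
pole (1 + j2402·0.001) = 1 + j2.402 → |·| ≈ 2.6018, ∠ ≈ 67.40°
|G| = 2 · 1.5628 / (2.6018) ≈ 1.2013
Gain = 20 log₁₀(1.2013) ≈ 1.59 dB
∠G = (50.22°) − (67.40°) = -17.18°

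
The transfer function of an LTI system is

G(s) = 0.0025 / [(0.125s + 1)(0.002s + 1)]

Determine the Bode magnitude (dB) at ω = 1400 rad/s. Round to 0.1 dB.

-106.4 dB

At ω = 1400 rad/s:
pole (1 + j1400·0.125) = 1 + j175 → |·| ≈ 175, ∠ ≈ 89.67°
pole (1 + j1400·0.002) = 1 + j2.8 → |·| ≈ 2.9732, ∠ ≈ 70.35°
|G| = 0.0025 · 1 / (175 · 2.9732) ≈ 4.8048e-06
Gain = 20 log₁₀(4.8048e-06) ≈ -106.37 dB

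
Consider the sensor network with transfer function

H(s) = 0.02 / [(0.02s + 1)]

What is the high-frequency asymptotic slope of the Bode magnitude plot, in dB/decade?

-20 dB/decade

Each pole contributes −20 dB/decade at high frequency; each zero contributes +20 dB/decade.
Net: 0 zero(s) − 1 pole(s) → -20 dB/decade.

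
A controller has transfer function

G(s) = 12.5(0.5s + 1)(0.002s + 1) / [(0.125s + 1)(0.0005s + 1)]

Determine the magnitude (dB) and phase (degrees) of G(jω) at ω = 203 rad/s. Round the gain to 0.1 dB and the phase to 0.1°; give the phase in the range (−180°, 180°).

34.6 dB, 18.0°

At ω = 203 rad/s:
zero (1 + j203·0.5) = 1 + j101.5 → |·| ≈ 101.5, ∠ ≈ 89.44°
zero (1 + j203·0.002) = 1 + j0.406 → |·| ≈ 1.0793, ∠ ≈ 22.10°
pole (1 + j203·0.125) = 1 + j25.375 → |·| ≈ 25.395, ∠ ≈ 87.74°
pole (1 + j203·0.0005) = 1 + j0.1015 → |·| ≈ 1.0051, ∠ ≈ 5.80°
|G| = 12.5 · 101.5 · 1.0793 / (25.395 · 1.0051) ≈ 53.649
Gain = 20 log₁₀(53.649) ≈ 34.59 dB
∠G = (89.44° + 22.10°) − (87.74° + 5.80°) = 18.00°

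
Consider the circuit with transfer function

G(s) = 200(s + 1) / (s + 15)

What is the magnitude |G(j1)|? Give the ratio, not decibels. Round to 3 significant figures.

At s = jω = j1:
zero (s+1): 1 + j1 → |·| = √(1²+1²) = √2 ≈ 1.4142, ∠ = arctan(1/1) ≈ 45.00°
pole (s+15): 15 + j1 → |·| = √(15²+1²) = √226 ≈ 15.033, ∠ = arctan(1/15) ≈ 3.81°
|G| = 200 · 1.4142 / 15.033 ≈ 18.815

18.8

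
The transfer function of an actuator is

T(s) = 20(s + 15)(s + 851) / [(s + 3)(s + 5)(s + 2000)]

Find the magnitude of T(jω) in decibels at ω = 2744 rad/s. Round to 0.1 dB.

At s = jω = j2744:
zero (s+15): 15 + j2744 → |·| = √(15²+2744²) = √7529761 ≈ 2744, ∠ = arctan(2744/15) ≈ 89.69°
zero (s+851): 851 + j2744 → |·| = √(851²+2744²) = √8253737 ≈ 2872.9, ∠ = arctan(2744/851) ≈ 72.77°
pole (s+3): 3 + j2744 → |·| = √(3²+2744²) = √7529545 ≈ 2744, ∠ = arctan(2744/3) ≈ 89.94°
pole (s+5): 5 + j2744 → |·| = √(5²+2744²) = √7529561 ≈ 2744, ∠ = arctan(2744/5) ≈ 89.90°
pole (s+2000): 2000 + j2744 → |·| = √(2000²+2744²) = √11529536 ≈ 3395.5, ∠ = arctan(2744/2000) ≈ 53.91°
|T| = 20 · 7.8832e+06 / 2.5567e+10 ≈ 0.0061667
Gain = 20 log₁₀(0.0061667) ≈ -44.20 dB

-44.2 dB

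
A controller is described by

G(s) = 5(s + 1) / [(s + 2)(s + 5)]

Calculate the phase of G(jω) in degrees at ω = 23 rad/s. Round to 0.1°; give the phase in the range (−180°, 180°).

-75.3°

At s = jω = j23:
zero (s+1): 1 + j23 → |·| = √(1²+23²) = √530 ≈ 23.022, ∠ = arctan(23/1) ≈ 87.51°
pole (s+2): 2 + j23 → |·| = √(2²+23²) = √533 ≈ 23.087, ∠ = arctan(23/2) ≈ 85.03°
pole (s+5): 5 + j23 → |·| = √(5²+23²) = √554 ≈ 23.537, ∠ = arctan(23/5) ≈ 77.74°
∠G = 87.51° − 162.77° = -75.26°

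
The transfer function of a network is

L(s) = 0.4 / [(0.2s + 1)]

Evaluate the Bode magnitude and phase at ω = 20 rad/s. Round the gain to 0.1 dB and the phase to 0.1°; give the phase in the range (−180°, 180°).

-20.3 dB, -76.0°

At ω = 20 rad/s:
pole (1 + j20·0.2) = 1 + j4 → |·| ≈ 4.1231, ∠ ≈ 75.96°
|L| = 0.4 · 1 / (4.1231) ≈ 0.097014
Gain = 20 log₁₀(0.097014) ≈ -20.26 dB
∠L = (0°) − (75.96°) = -75.96°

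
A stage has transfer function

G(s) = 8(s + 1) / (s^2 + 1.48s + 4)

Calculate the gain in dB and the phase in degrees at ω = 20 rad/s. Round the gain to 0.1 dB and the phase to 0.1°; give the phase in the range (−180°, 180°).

At s = jω = j20:
zero (s+1): 1 + j20 → |·| = √(1²+20²) = √401 ≈ 20.025, ∠ = arctan(20/1) ≈ 87.14°
quadratic: (j20)² + 1.48·j20 + 4 = -396 + j29.6 → |·| ≈ 397.1, ∠ ≈ 175.73°
|G| = 8 · 20.025 / 397.1 ≈ 0.40342
Gain = 20 log₁₀(0.40342) ≈ -7.88 dB
∠G = 87.14° − 175.73° = -88.59°

-7.9 dB, -88.6°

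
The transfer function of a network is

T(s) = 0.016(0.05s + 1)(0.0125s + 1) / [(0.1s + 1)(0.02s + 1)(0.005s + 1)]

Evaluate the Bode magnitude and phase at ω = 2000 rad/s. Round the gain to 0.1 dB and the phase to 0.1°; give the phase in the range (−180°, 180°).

-66.1 dB, -85.4°

At ω = 2000 rad/s:
zero (1 + j2000·0.05) = 1 + j100 → |·| ≈ 100, ∠ ≈ 89.43°
zero (1 + j2000·0.0125) = 1 + j25 → |·| ≈ 25.02, ∠ ≈ 87.71°
pole (1 + j2000·0.1) = 1 + j200 → |·| ≈ 200, ∠ ≈ 89.71°
pole (1 + j2000·0.02) = 1 + j40 → |·| ≈ 40.012, ∠ ≈ 88.57°
pole (1 + j2000·0.005) = 1 + j10 → |·| ≈ 10.05, ∠ ≈ 84.29°
|T| = 0.016 · 100 · 25.02 / (200 · 40.012 · 10.05) ≈ 0.00049776
Gain = 20 log₁₀(0.00049776) ≈ -66.06 dB
∠T = (89.43° + 87.71°) − (89.71° + 88.57° + 84.29°) = -85.43°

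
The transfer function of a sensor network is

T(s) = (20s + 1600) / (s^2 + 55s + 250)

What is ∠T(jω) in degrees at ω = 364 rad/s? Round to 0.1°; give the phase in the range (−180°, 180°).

-93.8°

Substitute s = j364:
Numerator: 20(j364) + 1600 = 1600 + j7280
Denominator: (j364)^2 + 55(j364) + 250 = -132246 + j20020
|N| = √(1600² + 7280²) ≈ 7453.8, ∠N ≈ 77.60°
|D| = √(132246² + 20020²) ≈ 1.3375e+05, ∠D ≈ 171.39°
∠T = 77.60° − 171.39° = -93.79°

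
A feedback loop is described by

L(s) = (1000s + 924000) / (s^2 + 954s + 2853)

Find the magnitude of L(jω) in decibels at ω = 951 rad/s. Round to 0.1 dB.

Substitute s = j951:
Numerator: 1000(j951) + 924000 = 924000 + j951000
Denominator: (j951)^2 + 954(j951) + 2853 = -901548 + j907254
|N| = √(924000² + 951000²) ≈ 1.326e+06, ∠N ≈ 45.83°
|D| = √(901548² + 907254²) ≈ 1.279e+06, ∠D ≈ 134.82°
|L| = 1.326e+06 / 1.279e+06 ≈ 1.0367
Gain = 20 log₁₀(1.0367) ≈ 0.31 dB

0.3 dB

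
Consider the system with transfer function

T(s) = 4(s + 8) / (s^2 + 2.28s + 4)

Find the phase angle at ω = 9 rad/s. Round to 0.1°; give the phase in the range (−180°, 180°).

At s = jω = j9:
zero (s+8): 8 + j9 → |·| = √(8²+9²) = √145 ≈ 12.042, ∠ = arctan(9/8) ≈ 48.37°
quadratic: (j9)² + 2.28·j9 + 4 = -77 + j20.52 → |·| ≈ 79.687, ∠ ≈ 165.08°
∠T = 48.37° − 165.08° = -116.71°

-116.7°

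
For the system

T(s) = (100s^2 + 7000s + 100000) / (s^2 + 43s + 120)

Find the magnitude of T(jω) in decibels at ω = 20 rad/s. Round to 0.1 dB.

44.5 dB

Substitute s = j20:
Numerator: 100(j20)^2 + 7000(j20) + 100000 = 60000 + j140000
Denominator: (j20)^2 + 43(j20) + 120 = -280 + j860
|N| = √(60000² + 140000²) ≈ 1.5232e+05, ∠N ≈ 66.80°
|D| = √(280² + 860²) ≈ 904.43, ∠D ≈ 108.03°
|T| = 1.5232e+05 / 904.43 ≈ 168.42
Gain = 20 log₁₀(168.42) ≈ 44.53 dB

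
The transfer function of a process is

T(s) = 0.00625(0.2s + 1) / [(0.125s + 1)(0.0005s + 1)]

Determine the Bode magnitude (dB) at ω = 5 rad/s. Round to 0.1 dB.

At ω = 5 rad/s:
zero (1 + j5·0.2) = 1 + j1 → |·| ≈ 1.4142, ∠ ≈ 45.00°
pole (1 + j5·0.125) = 1 + j0.625 → |·| ≈ 1.1792, ∠ ≈ 32.01°
pole (1 + j5·0.0005) = 1 + j0.0025 → |·| ≈ 1, ∠ ≈ 0.14°
|T| = 0.00625 · 1.4142 / (1.1792 · 1) ≈ 0.0074955
Gain = 20 log₁₀(0.0074955) ≈ -42.50 dB

-42.5 dB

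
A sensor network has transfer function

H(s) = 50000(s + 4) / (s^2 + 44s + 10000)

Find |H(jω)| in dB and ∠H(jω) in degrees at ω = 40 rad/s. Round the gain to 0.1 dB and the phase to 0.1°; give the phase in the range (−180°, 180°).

47.4 dB, 72.5°

At s = jω = j40:
zero (s+4): 4 + j40 → |·| = √(4²+40²) = √1616 ≈ 40.2, ∠ = arctan(40/4) ≈ 84.29°
quadratic: (j40)² + 44·j40 + 10000 = 8400 + j1760 → |·| ≈ 8582.4, ∠ ≈ 11.83°
|H| = 50000 · 40.2 / 8582.4 ≈ 234.2
Gain = 20 log₁₀(234.2) ≈ 47.39 dB
∠H = 84.29° − 11.83° = 72.46°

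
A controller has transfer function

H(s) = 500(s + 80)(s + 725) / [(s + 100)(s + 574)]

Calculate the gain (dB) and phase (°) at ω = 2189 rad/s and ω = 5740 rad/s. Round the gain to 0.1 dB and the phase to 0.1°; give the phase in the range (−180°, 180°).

At s = jω = j2189:
zero (s+80): 80 + j2189 → |·| = √(80²+2189²) = √4798121 ≈ 2190.5, ∠ = arctan(2189/80) ≈ 87.91°
zero (s+725): 725 + j2189 → |·| = √(725²+2189²) = √5317346 ≈ 2305.9, ∠ = arctan(2189/725) ≈ 71.68°
pole (s+100): 100 + j2189 → |·| = √(100²+2189²) = √4801721 ≈ 2191.3, ∠ = arctan(2189/100) ≈ 87.38°
pole (s+574): 574 + j2189 → |·| = √(574²+2189²) = √5121197 ≈ 2263, ∠ = arctan(2189/574) ≈ 75.31°
|H| = 500 · 5.0511e+06 / 4.9589e+06 ≈ 509.3
Gain = 20 log₁₀(509.3) ≈ 54.14 dB
∠H = 159.59° − 162.69° = -3.10°

At s = jω = j5740:
zero (s+80): 80 + j5740 → |·| = √(80²+5740²) = √32954000 ≈ 5740.6, ∠ = arctan(5740/80) ≈ 89.20°
zero (s+725): 725 + j5740 → |·| = √(725²+5740²) = √33473225 ≈ 5785.6, ∠ = arctan(5740/725) ≈ 82.80°
pole (s+100): 100 + j5740 → |·| = √(100²+5740²) = √32957600 ≈ 5740.9, ∠ = arctan(5740/100) ≈ 89.00°
pole (s+574): 574 + j5740 → |·| = √(574²+5740²) = √33277076 ≈ 5768.6, ∠ = arctan(5740/574) ≈ 84.29°
|H| = 500 · 3.3213e+07 / 3.3117e+07 ≈ 501.45
Gain = 20 log₁₀(501.45) ≈ 54.00 dB
∠H = 172.00° − 173.29° = -1.29°

ω = 2189: 54.1 dB, -3.1°; ω = 5740: 54.0 dB, -1.3°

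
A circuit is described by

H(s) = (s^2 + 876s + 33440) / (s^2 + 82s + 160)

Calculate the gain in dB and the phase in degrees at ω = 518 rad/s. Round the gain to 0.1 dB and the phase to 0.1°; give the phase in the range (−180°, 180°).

5.5 dB, -53.6°

Substitute s = j518:
Numerator: (j518)^2 + 876(j518) + 33440 = -234884 + j453768
Denominator: (j518)^2 + 82(j518) + 160 = -268164 + j42476
|N| = √(234884² + 453768²) ≈ 5.1096e+05, ∠N ≈ 117.37°
|D| = √(268164² + 42476²) ≈ 2.7151e+05, ∠D ≈ 171.00°
|H| = 5.1096e+05 / 2.7151e+05 ≈ 1.8819
Gain = 20 log₁₀(1.8819) ≈ 5.49 dB
∠H = 117.37° − 171.00° = -53.63°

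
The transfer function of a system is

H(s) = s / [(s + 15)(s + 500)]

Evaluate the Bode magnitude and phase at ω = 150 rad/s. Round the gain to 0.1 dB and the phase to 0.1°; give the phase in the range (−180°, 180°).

-54.4 dB, -11.0°

At s = jω = j150:
zero at origin: s = j150 → |·| = 150, ∠ = 90.00°
pole (s+15): 15 + j150 → |·| = √(15²+150²) = √22725 ≈ 150.75, ∠ = arctan(150/15) ≈ 84.29°
pole (s+500): 500 + j150 → |·| = √(500²+150²) = √272500 ≈ 522.02, ∠ = arctan(150/500) ≈ 16.70°
|H| = 1 · 150 / 78695 ≈ 0.0019061
Gain = 20 log₁₀(0.0019061) ≈ -54.40 dB
∠H = 90.00° − 100.99° = -10.99°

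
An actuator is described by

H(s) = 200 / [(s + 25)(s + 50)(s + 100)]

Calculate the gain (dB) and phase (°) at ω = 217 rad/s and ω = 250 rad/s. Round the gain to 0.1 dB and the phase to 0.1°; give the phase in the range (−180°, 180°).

ω = 217: -95.3 dB, 134.3°; ω = 250: -98.7 dB, 128.8°

At s = jω = j217:
pole (s+25): 25 + j217 → |·| = √(25²+217²) = √47714 ≈ 218.44, ∠ = arctan(217/25) ≈ 83.43°
pole (s+50): 50 + j217 → |·| = √(50²+217²) = √49589 ≈ 222.69, ∠ = arctan(217/50) ≈ 77.02°
pole (s+100): 100 + j217 → |·| = √(100²+217²) = √57089 ≈ 238.93, ∠ = arctan(217/100) ≈ 65.26°
|H| = 200 / 1.1623e+07 ≈ 1.7207e-05
Gain = 20 log₁₀(1.7207e-05) ≈ -95.29 dB
∠H = 0.00° − 225.71° = -225.71° ≡ 134.29° (principal value)

At s = jω = j250:
pole (s+25): 25 + j250 → |·| = √(25²+250²) = √63125 ≈ 251.25, ∠ = arctan(250/25) ≈ 84.29°
pole (s+50): 50 + j250 → |·| = √(50²+250²) = √65000 ≈ 254.95, ∠ = arctan(250/50) ≈ 78.69°
pole (s+100): 100 + j250 → |·| = √(100²+250²) = √72500 ≈ 269.26, ∠ = arctan(250/100) ≈ 68.20°
|H| = 200 / 1.7248e+07 ≈ 1.1596e-05
Gain = 20 log₁₀(1.1596e-05) ≈ -98.71 dB
∠H = 0.00° − 231.18° = -231.18° ≡ 128.82° (principal value)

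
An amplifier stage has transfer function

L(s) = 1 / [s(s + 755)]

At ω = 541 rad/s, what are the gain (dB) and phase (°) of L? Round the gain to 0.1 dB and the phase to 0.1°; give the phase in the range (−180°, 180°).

At s = jω = j541:
pole (s+755): 755 + j541 → |·| = √(755²+541²) = √862706 ≈ 928.82, ∠ = arctan(541/755) ≈ 35.62°
pole at origin: |s| = 541, ∠ = 90.00° (in denominator)
|L| = 1 / 5.0249e+05 ≈ 1.9901e-06
Gain = 20 log₁₀(1.9901e-06) ≈ -114.02 dB
∠L = 0.00° − 125.62° = -125.62°

-114.0 dB, -125.6°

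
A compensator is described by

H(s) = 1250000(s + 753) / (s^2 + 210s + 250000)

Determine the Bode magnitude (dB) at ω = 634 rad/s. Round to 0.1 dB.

At s = jω = j634:
zero (s+753): 753 + j634 → |·| = √(753²+634²) = √968965 ≈ 984.36, ∠ = arctan(634/753) ≈ 40.10°
quadratic: (j634)² + 210·j634 + 250000 = -151956 + j133140 → |·| ≈ 2.0203e+05, ∠ ≈ 138.78°
|H| = 1250000 · 984.36 / 2.0203e+05 ≈ 6090.4
Gain = 20 log₁₀(6090.4) ≈ 75.69 dB

75.7 dB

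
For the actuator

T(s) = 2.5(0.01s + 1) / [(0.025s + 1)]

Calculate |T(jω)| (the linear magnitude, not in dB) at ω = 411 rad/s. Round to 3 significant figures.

1.02

At ω = 411 rad/s:
zero (1 + j411·0.01) = 1 + j4.11 → |·| ≈ 4.2299, ∠ ≈ 76.33°
pole (1 + j411·0.025) = 1 + j10.275 → |·| ≈ 10.324, ∠ ≈ 84.44°
|T| = 2.5 · 4.2299 / (10.324) ≈ 1.0243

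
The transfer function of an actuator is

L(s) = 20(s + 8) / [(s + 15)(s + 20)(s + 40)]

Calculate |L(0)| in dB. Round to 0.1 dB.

L(0) = 20·8 / (15·20·40) ≈ 0.013333
20 log₁₀(0.013333) ≈ -37.50 dB

-37.5 dB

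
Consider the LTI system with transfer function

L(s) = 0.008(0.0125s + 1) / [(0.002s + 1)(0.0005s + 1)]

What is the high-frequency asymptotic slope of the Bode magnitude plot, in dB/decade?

Each pole contributes −20 dB/decade at high frequency; each zero contributes +20 dB/decade.
Net: 1 zero(s) − 2 pole(s) → -20 dB/decade.

-20 dB/decade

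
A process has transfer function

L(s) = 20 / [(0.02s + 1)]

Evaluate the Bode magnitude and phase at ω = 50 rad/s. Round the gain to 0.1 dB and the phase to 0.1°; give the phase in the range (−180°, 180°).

At ω = 50 rad/s:
pole (1 + j50·0.02) = 1 + j1 → |·| ≈ 1.4142, ∠ ≈ 45.00°
|L| = 20 · 1 / (1.4142) ≈ 14.142
Gain = 20 log₁₀(14.142) ≈ 23.01 dB
∠L = (0°) − (45.00°) = -45.00°

23.0 dB, -45.0°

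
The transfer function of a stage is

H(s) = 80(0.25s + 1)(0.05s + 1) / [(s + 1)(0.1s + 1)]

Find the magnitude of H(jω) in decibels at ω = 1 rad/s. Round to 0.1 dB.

At ω = 1 rad/s:
zero (1 + j1·0.25) = 1 + j0.25 → |·| ≈ 1.0308, ∠ ≈ 14.04°
zero (1 + j1·0.05) = 1 + j0.05 → |·| ≈ 1.0012, ∠ ≈ 2.86°
pole (1 + j1·1) = 1 + j1 → |·| ≈ 1.4142, ∠ ≈ 45.00°
pole (1 + j1·0.1) = 1 + j0.1 → |·| ≈ 1.005, ∠ ≈ 5.71°
|H| = 80 · 1.0308 · 1.0012 / (1.4142 · 1.005) ≈ 58.091
Gain = 20 log₁₀(58.091) ≈ 35.28 dB

35.3 dB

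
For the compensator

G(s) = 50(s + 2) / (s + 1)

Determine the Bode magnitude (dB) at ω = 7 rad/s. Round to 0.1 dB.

At s = jω = j7:
zero (s+2): 2 + j7 → |·| = √(2²+7²) = √53 ≈ 7.2801, ∠ = arctan(7/2) ≈ 74.05°
pole (s+1): 1 + j7 → |·| = √(1²+7²) = √50 ≈ 7.0711, ∠ = arctan(7/1) ≈ 81.87°
|G| = 50 · 7.2801 / 7.0711 ≈ 51.478
Gain = 20 log₁₀(51.478) ≈ 34.23 dB

34.2 dB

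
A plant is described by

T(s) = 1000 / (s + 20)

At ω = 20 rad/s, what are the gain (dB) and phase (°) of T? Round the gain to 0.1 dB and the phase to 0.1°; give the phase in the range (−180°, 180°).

Substitute s = j20:
Numerator: 1000 = 1000 + j0
Denominator: (j20) + 20 = 20 + j20
|N| = √(1000² + 0²) ≈ 1000, ∠N ≈ 0.00°
|D| = √(20² + 20²) ≈ 28.284, ∠D ≈ 45.00°
|T| = 1000 / 28.284 ≈ 35.356
Gain = 20 log₁₀(35.356) ≈ 30.97 dB
∠T = 0.00° − 45.00° = -45.00°

31.0 dB, -45.0°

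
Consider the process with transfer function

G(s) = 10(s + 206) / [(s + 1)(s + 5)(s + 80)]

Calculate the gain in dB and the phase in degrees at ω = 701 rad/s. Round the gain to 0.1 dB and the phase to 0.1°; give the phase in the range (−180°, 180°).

-93.5 dB, 170.6°

At s = jω = j701:
zero (s+206): 206 + j701 → |·| = √(206²+701²) = √533837 ≈ 730.64, ∠ = arctan(701/206) ≈ 73.62°
pole (s+1): 1 + j701 → |·| = √(1²+701²) = √491402 ≈ 701, ∠ = arctan(701/1) ≈ 89.92°
pole (s+5): 5 + j701 → |·| = √(5²+701²) = √491426 ≈ 701.02, ∠ = arctan(701/5) ≈ 89.59°
pole (s+80): 80 + j701 → |·| = √(80²+701²) = √497801 ≈ 705.55, ∠ = arctan(701/80) ≈ 83.49°
|G| = 10 · 730.64 / 3.4672e+08 ≈ 2.1073e-05
Gain = 20 log₁₀(2.1073e-05) ≈ -93.53 dB
∠G = 73.62° − 263.00° = -189.38° ≡ 170.62° (principal value)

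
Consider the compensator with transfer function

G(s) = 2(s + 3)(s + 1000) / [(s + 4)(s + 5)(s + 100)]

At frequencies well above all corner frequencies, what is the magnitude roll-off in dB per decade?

Each pole contributes −20 dB/decade at high frequency; each zero contributes +20 dB/decade.
Net: 2 zero(s) − 3 pole(s) → -20 dB/decade.

-20 dB/decade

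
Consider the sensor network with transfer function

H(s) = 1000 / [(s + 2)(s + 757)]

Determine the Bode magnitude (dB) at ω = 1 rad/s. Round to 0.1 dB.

-4.6 dB

At s = jω = j1:
pole (s+2): 2 + j1 → |·| = √(2²+1²) = √5 ≈ 2.2361, ∠ = arctan(1/2) ≈ 26.57°
pole (s+757): 757 + j1 → |·| = √(757²+1²) = √573050 ≈ 757, ∠ = arctan(1/757) ≈ 0.08°
|H| = 1000 / 1692.7 ≈ 0.59077
Gain = 20 log₁₀(0.59077) ≈ -4.57 dB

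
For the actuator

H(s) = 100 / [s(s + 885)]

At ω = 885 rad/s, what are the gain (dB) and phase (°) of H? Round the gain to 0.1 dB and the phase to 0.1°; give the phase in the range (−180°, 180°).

-80.9 dB, -135.0°

At s = jω = j885:
pole (s+885): 885 + j885 → |·| = √(885²+885²) = √1566450 ≈ 1251.6, ∠ = arctan(885/885) ≈ 45.00°
pole at origin: |s| = 885, ∠ = 90.00° (in denominator)
|H| = 100 / 1.1077e+06 ≈ 9.0277e-05
Gain = 20 log₁₀(9.0277e-05) ≈ -80.89 dB
∠H = 0.00° − 135.00° = -135.00°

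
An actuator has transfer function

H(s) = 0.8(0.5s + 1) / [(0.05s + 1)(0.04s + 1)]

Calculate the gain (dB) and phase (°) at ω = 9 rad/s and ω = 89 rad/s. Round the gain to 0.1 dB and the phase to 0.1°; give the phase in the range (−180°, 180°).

At ω = 9 rad/s:
zero (1 + j9·0.5) = 1 + j4.5 → |·| ≈ 4.6098, ∠ ≈ 77.47°
pole (1 + j9·0.05) = 1 + j0.45 → |·| ≈ 1.0966, ∠ ≈ 24.23°
pole (1 + j9·0.04) = 1 + j0.36 → |·| ≈ 1.0628, ∠ ≈ 19.80°
|H| = 0.8 · 4.6098 / (1.0966 · 1.0628) ≈ 3.1643
Gain = 20 log₁₀(3.1643) ≈ 10.01 dB
∠H = (77.47°) − (24.23° + 19.80°) = 33.44°

At ω = 89 rad/s:
zero (1 + j89·0.5) = 1 + j44.5 → |·| ≈ 44.511, ∠ ≈ 88.71°
pole (1 + j89·0.05) = 1 + j4.45 → |·| ≈ 4.561, ∠ ≈ 77.33°
pole (1 + j89·0.04) = 1 + j3.56 → |·| ≈ 3.6978, ∠ ≈ 74.31°
|H| = 0.8 · 44.511 / (4.561 · 3.6978) ≈ 2.1113
Gain = 20 log₁₀(2.1113) ≈ 6.49 dB
∠H = (88.71°) − (77.33° + 74.31°) = -62.93°

ω = 9: 10.0 dB, 33.4°; ω = 89: 6.5 dB, -62.9°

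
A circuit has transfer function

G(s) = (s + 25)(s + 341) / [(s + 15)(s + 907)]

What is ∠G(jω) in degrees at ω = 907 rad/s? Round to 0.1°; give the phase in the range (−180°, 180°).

At s = jω = j907:
zero (s+25): 25 + j907 → |·| = √(25²+907²) = √823274 ≈ 907.34, ∠ = arctan(907/25) ≈ 88.42°
zero (s+341): 341 + j907 → |·| = √(341²+907²) = √938930 ≈ 968.98, ∠ = arctan(907/341) ≈ 69.40°
pole (s+15): 15 + j907 → |·| = √(15²+907²) = √822874 ≈ 907.12, ∠ = arctan(907/15) ≈ 89.05°
pole (s+907): 907 + j907 → |·| = √(907²+907²) = √1645298 ≈ 1282.7, ∠ = arctan(907/907) ≈ 45.00°
∠G = 157.82° − 134.05° = 23.77°

23.8°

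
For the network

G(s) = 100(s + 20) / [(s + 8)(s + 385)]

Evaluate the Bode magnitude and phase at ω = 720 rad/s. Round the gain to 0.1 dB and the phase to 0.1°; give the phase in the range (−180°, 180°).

At s = jω = j720:
zero (s+20): 20 + j720 → |·| = √(20²+720²) = √518800 ≈ 720.28, ∠ = arctan(720/20) ≈ 88.41°
pole (s+8): 8 + j720 → |·| = √(8²+720²) = √518464 ≈ 720.04, ∠ = arctan(720/8) ≈ 89.36°
pole (s+385): 385 + j720 → |·| = √(385²+720²) = √666625 ≈ 816.47, ∠ = arctan(720/385) ≈ 61.87°
|G| = 100 · 720.28 / 5.8789e+05 ≈ 0.12252
Gain = 20 log₁₀(0.12252) ≈ -18.24 dB
∠G = 88.41° − 151.23° = -62.82°

-18.2 dB, -62.8°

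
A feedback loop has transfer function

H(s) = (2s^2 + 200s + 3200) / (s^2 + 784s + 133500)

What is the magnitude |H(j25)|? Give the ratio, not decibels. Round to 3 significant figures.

0.0400

Substitute s = j25:
Numerator: 2(j25)^2 + 200(j25) + 3200 = 1950 + j5000
Denominator: (j25)^2 + 784(j25) + 133500 = 132875 + j19600
|N| = √(1950² + 5000²) ≈ 5366.8, ∠N ≈ 68.69°
|D| = √(132875² + 19600²) ≈ 1.3431e+05, ∠D ≈ 8.39°
|H| = 5366.8 / 1.3431e+05 ≈ 0.039958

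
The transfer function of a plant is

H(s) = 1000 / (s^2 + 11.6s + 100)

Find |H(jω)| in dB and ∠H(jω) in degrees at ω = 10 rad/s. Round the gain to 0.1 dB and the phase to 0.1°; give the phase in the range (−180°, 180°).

At s = jω = j10:
quadratic: (j10)² + 11.6·j10 + 100 = 0 + j116 → |·| ≈ 116, ∠ ≈ 90.00°
|H| = 1000 / 116 ≈ 8.6207
Gain = 20 log₁₀(8.6207) ≈ 18.71 dB
∠H = 0.00° − 90.00° = -90.00°

18.7 dB, -90.0°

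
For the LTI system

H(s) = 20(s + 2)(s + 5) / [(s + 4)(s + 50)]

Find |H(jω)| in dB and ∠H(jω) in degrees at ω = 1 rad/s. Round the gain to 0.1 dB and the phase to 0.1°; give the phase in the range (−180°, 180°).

0.9 dB, 22.7°

At s = jω = j1:
zero (s+2): 2 + j1 → |·| = √(2²+1²) = √5 ≈ 2.2361, ∠ = arctan(1/2) ≈ 26.57°
zero (s+5): 5 + j1 → |·| = √(5²+1²) = √26 ≈ 5.099, ∠ = arctan(1/5) ≈ 11.31°
pole (s+4): 4 + j1 → |·| = √(4²+1²) = √17 ≈ 4.1231, ∠ = arctan(1/4) ≈ 14.04°
pole (s+50): 50 + j1 → |·| = √(50²+1²) = √2501 ≈ 50.01, ∠ = arctan(1/50) ≈ 1.15°
|H| = 20 · 11.402 / 206.2 ≈ 1.1059
Gain = 20 log₁₀(1.1059) ≈ 0.87 dB
∠H = 37.88° − 15.19° = 22.69°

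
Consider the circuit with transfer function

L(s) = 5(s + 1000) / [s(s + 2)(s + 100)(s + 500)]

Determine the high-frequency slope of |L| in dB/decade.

-60 dB/decade

Each pole contributes −20 dB/decade at high frequency; each zero contributes +20 dB/decade.
Net: 1 zero(s) − 4 pole(s) → -60 dB/decade.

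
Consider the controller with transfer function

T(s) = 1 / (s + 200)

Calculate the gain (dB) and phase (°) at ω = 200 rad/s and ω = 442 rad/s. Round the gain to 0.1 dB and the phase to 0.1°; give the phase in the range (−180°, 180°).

Substitute s = j200:
Numerator: 1 = 1 + j0
Denominator: (j200) + 200 = 200 + j200
|N| = √(1² + 0²) ≈ 1, ∠N ≈ 0.00°
|D| = √(200² + 200²) ≈ 282.84, ∠D ≈ 45.00°
|T| = 1 / 282.84 ≈ 0.0035356
Gain = 20 log₁₀(0.0035356) ≈ -49.03 dB
∠T = 0.00° − 45.00° = -45.00°

Substitute s = j442:
Numerator: 1 = 1 + j0
Denominator: (j442) + 200 = 200 + j442
|N| = √(1² + 0²) ≈ 1, ∠N ≈ 0.00°
|D| = √(200² + 442²) ≈ 485.14, ∠D ≈ 65.65°
|T| = 1 / 485.14 ≈ 0.0020613
Gain = 20 log₁₀(0.0020613) ≈ -53.72 dB
∠T = 0.00° − 65.65° = -65.65°

ω = 200: -49.0 dB, -45.0°; ω = 442: -53.7 dB, -65.7°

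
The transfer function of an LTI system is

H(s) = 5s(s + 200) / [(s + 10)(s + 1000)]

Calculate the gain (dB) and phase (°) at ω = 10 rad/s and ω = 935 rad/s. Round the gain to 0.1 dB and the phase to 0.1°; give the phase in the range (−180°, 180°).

ω = 10: -3.0 dB, 47.3°; ω = 935: 10.9 dB, 35.5°

At s = jω = j10:
zero (s+200): 200 + j10 → |·| = √(200²+10²) = √40100 ≈ 200.25, ∠ = arctan(10/200) ≈ 2.86°
zero at origin: s = j10 → |·| = 10, ∠ = 90.00°
pole (s+10): 10 + j10 → |·| = √(10²+10²) = √200 ≈ 14.142, ∠ = arctan(10/10) ≈ 45.00°
pole (s+1000): 1000 + j10 → |·| = √(1000²+10²) = √1000100 ≈ 1000, ∠ = arctan(10/1000) ≈ 0.57°
|H| = 5 · 2002.5 / 14142 ≈ 0.708
Gain = 20 log₁₀(0.708) ≈ -3.00 dB
∠H = 92.86° − 45.57° = 47.29°

At s = jω = j935:
zero (s+200): 200 + j935 → |·| = √(200²+935²) = √914225 ≈ 956.15, ∠ = arctan(935/200) ≈ 77.93°
zero at origin: s = j935 → |·| = 935, ∠ = 90.00°
pole (s+10): 10 + j935 → |·| = √(10²+935²) = √874325 ≈ 935.05, ∠ = arctan(935/10) ≈ 89.39°
pole (s+1000): 1000 + j935 → |·| = √(1000²+935²) = √1874225 ≈ 1369, ∠ = arctan(935/1000) ≈ 43.08°
|H| = 5 · 8.94e+05 / 1.2801e+06 ≈ 3.4919
Gain = 20 log₁₀(3.4919) ≈ 10.86 dB
∠H = 167.93° − 132.47° = 35.46°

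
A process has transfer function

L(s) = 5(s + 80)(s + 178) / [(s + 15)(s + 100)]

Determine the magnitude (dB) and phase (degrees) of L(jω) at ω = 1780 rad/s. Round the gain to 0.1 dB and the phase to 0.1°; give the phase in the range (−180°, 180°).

14.0 dB, -4.6°

At s = jω = j1780:
zero (s+80): 80 + j1780 → |·| = √(80²+1780²) = √3174800 ≈ 1781.8, ∠ = arctan(1780/80) ≈ 87.43°
zero (s+178): 178 + j1780 → |·| = √(178²+1780²) = √3200084 ≈ 1788.9, ∠ = arctan(1780/178) ≈ 84.29°
pole (s+15): 15 + j1780 → |·| = √(15²+1780²) = √3168625 ≈ 1780.1, ∠ = arctan(1780/15) ≈ 89.52°
pole (s+100): 100 + j1780 → |·| = √(100²+1780²) = √3178400 ≈ 1782.8, ∠ = arctan(1780/100) ≈ 86.78°
|L| = 5 · 3.1875e+06 / 3.1736e+06 ≈ 5.0219
Gain = 20 log₁₀(5.0219) ≈ 14.02 dB
∠L = 171.72° − 176.30° = -4.58°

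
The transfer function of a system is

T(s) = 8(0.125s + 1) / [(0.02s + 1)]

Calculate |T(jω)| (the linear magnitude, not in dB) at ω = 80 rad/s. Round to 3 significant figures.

At ω = 80 rad/s:
zero (1 + j80·0.125) = 1 + j10 → |·| ≈ 10.05, ∠ ≈ 84.29°
pole (1 + j80·0.02) = 1 + j1.6 → |·| ≈ 1.8868, ∠ ≈ 57.99°
|T| = 8 · 10.05 / (1.8868) ≈ 42.612

42.6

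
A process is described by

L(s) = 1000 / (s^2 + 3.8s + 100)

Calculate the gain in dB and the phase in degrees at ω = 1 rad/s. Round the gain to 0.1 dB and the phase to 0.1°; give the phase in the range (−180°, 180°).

At s = jω = j1:
quadratic: (j1)² + 3.8·j1 + 100 = 99 + j3.8 → |·| ≈ 99.073, ∠ ≈ 2.20°
|L| = 1000 / 99.073 ≈ 10.094
Gain = 20 log₁₀(10.094) ≈ 20.08 dB
∠L = 0.00° − 2.20° = -2.20°

20.1 dB, -2.2°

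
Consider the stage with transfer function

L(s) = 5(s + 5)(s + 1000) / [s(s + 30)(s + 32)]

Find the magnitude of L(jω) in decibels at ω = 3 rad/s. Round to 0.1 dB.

At s = jω = j3:
zero (s+5): 5 + j3 → |·| = √(5²+3²) = √34 ≈ 5.831, ∠ = arctan(3/5) ≈ 30.96°
zero (s+1000): 1000 + j3 → |·| = √(1000²+3²) = √1000009 ≈ 1000, ∠ = arctan(3/1000) ≈ 0.17°
pole (s+30): 30 + j3 → |·| = √(30²+3²) = √909 ≈ 30.15, ∠ = arctan(3/30) ≈ 5.71°
pole (s+32): 32 + j3 → |·| = √(32²+3²) = √1033 ≈ 32.14, ∠ = arctan(3/32) ≈ 5.36°
pole at origin: |s| = 3, ∠ = 90.00° (in denominator)
|L| = 5 · 5831 / 2907.1 ≈ 10.029
Gain = 20 log₁₀(10.029) ≈ 20.03 dB

20.0 dB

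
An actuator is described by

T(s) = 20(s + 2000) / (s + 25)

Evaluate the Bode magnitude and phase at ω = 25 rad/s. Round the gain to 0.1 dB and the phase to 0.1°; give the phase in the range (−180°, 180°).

61.1 dB, -44.3°

At s = jω = j25:
zero (s+2000): 2000 + j25 → |·| = √(2000²+25²) = √4000625 ≈ 2000.2, ∠ = arctan(25/2000) ≈ 0.72°
pole (s+25): 25 + j25 → |·| = √(25²+25²) = √1250 ≈ 35.355, ∠ = arctan(25/25) ≈ 45.00°
|T| = 20 · 2000.2 / 35.355 ≈ 1131.5
Gain = 20 log₁₀(1131.5) ≈ 61.07 dB
∠T = 0.72° − 45.00° = -44.28°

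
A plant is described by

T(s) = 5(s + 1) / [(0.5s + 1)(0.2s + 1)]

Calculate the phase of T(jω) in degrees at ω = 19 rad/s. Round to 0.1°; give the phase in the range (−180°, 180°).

-72.3°

At ω = 19 rad/s:
zero (1 + j19·1) = 1 + j19 → |·| ≈ 19.026, ∠ ≈ 86.99°
pole (1 + j19·0.5) = 1 + j9.5 → |·| ≈ 9.5525, ∠ ≈ 83.99°
pole (1 + j19·0.2) = 1 + j3.8 → |·| ≈ 3.9294, ∠ ≈ 75.26°
∠T = (86.99°) − (83.99° + 75.26°) = -72.26°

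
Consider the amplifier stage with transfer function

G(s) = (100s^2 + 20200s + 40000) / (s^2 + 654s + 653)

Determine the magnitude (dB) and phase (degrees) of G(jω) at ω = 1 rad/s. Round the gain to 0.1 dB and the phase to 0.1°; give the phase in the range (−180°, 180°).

Substitute s = j1:
Numerator: 100(j1)^2 + 20200(j1) + 40000 = 39900 + j20200
Denominator: (j1)^2 + 654(j1) + 653 = 652 + j654
|N| = √(39900² + 20200²) ≈ 44722, ∠N ≈ 26.85°
|D| = √(652² + 654²) ≈ 923.48, ∠D ≈ 45.09°
|G| = 44722 / 923.48 ≈ 48.428
Gain = 20 log₁₀(48.428) ≈ 33.70 dB
∠G = 26.85° − 45.09° = -18.24°

33.7 dB, -18.2°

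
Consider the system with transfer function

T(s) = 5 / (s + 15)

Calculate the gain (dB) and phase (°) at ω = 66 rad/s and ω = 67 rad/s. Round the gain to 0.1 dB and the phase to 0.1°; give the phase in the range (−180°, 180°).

At s = jω = j66:
pole (s+15): 15 + j66 → |·| = √(15²+66²) = √4581 ≈ 67.683, ∠ = arctan(66/15) ≈ 77.20°
|T| = 5 / 67.683 ≈ 0.073874
Gain = 20 log₁₀(0.073874) ≈ -22.63 dB
∠T = 0.00° − 77.20° = -77.20°

At s = jω = j67:
pole (s+15): 15 + j67 → |·| = √(15²+67²) = √4714 ≈ 68.659, ∠ = arctan(67/15) ≈ 77.38°
|T| = 5 / 68.659 ≈ 0.072824
Gain = 20 log₁₀(0.072824) ≈ -22.75 dB
∠T = 0.00° − 77.38° = -77.38°

ω = 66: -22.6 dB, -77.2°; ω = 67: -22.8 dB, -77.4°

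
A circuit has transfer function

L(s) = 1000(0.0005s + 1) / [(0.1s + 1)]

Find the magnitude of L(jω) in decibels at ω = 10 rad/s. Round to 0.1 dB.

At ω = 10 rad/s:
zero (1 + j10·0.0005) = 1 + j0.005 → |·| ≈ 1, ∠ ≈ 0.29°
pole (1 + j10·0.1) = 1 + j1 → |·| ≈ 1.4142, ∠ ≈ 45.00°
|L| = 1000 · 1 / (1.4142) ≈ 707.11
Gain = 20 log₁₀(707.11) ≈ 56.99 dB

57.0 dB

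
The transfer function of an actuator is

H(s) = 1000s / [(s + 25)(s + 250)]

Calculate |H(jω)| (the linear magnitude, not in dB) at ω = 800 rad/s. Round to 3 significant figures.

At s = jω = j800:
zero at origin: s = j800 → |·| = 800, ∠ = 90.00°
pole (s+25): 25 + j800 → |·| = √(25²+800²) = √640625 ≈ 800.39, ∠ = arctan(800/25) ≈ 88.21°
pole (s+250): 250 + j800 → |·| = √(250²+800²) = √702500 ≈ 838.15, ∠ = arctan(800/250) ≈ 72.65°
|H| = 1000 · 800 / 6.7085e+05 ≈ 1.1925

1.19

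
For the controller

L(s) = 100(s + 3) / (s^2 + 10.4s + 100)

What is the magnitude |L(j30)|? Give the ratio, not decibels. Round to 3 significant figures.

At s = jω = j30:
zero (s+3): 3 + j30 → |·| = √(3²+30²) = √909 ≈ 30.15, ∠ = arctan(30/3) ≈ 84.29°
quadratic: (j30)² + 10.4·j30 + 100 = -800 + j312 → |·| ≈ 858.69, ∠ ≈ 158.69°
|L| = 100 · 30.15 / 858.69 ≈ 3.5112

3.51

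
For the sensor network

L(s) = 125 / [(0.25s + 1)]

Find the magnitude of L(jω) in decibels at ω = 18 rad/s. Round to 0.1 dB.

At ω = 18 rad/s:
pole (1 + j18·0.25) = 1 + j4.5 → |·| ≈ 4.6098, ∠ ≈ 77.47°
|L| = 125 · 1 / (4.6098) ≈ 27.116
Gain = 20 log₁₀(27.116) ≈ 28.66 dB

28.7 dB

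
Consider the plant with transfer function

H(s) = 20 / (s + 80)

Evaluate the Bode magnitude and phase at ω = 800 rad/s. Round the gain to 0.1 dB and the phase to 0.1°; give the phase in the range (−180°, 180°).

-32.1 dB, -84.3°

Substitute s = j800:
Numerator: 20 = 20 + j0
Denominator: (j800) + 80 = 80 + j800
|N| = √(20² + 0²) ≈ 20, ∠N ≈ 0.00°
|D| = √(80² + 800²) ≈ 803.99, ∠D ≈ 84.29°
|H| = 20 / 803.99 ≈ 0.024876
Gain = 20 log₁₀(0.024876) ≈ -32.08 dB
∠H = 0.00° − 84.29° = -84.29°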